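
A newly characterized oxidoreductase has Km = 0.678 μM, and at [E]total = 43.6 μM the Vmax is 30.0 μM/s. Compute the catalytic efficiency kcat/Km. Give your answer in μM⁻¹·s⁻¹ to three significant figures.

1.01 μM⁻¹·s⁻¹

kcat = Vmax/[E]total = 30.0/43.6 = 0.688 s⁻¹.
kcat/Km = 0.688/0.678 = 1.01 μM⁻¹·s⁻¹.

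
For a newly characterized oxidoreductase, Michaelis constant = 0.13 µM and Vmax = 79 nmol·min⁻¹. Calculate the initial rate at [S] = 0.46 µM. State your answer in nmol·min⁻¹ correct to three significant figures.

61.6 nmol·min⁻¹

[S]/(Km+[S]) = 0.46/0.5900 = 0.7797, the fractional saturation.
v = 0.7797 × Vmax = 0.7797 × 79 = 61.6 nmol·min⁻¹.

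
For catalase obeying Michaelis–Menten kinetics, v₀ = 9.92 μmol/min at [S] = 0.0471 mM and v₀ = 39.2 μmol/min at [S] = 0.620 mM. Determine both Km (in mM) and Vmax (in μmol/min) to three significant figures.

Km = 0.199 mM; Vmax = 51.8 μmol/min

From v = Vmax[S]/(Km+[S]), each point gives Vmax = v(Km+[S])/[S].
Equating: 9.92(Km+0.0471)/0.0471 = 39.2(Km+0.620)/0.620.
210.6·Km + 9.92 = 63.23·Km + 39.2, so (210.6 − 63.23)·Km = 39.2 − 9.92.
Km = 29.28/147.4 = 0.199 mM; then Vmax = 9.92(0.199+0.0471)/0.0471 = 51.8 μmol/min.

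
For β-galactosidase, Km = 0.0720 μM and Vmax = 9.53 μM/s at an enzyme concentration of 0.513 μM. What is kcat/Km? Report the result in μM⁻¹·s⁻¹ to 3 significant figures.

kcat = Vmax/[E]total = 9.53/0.513 = 18.6 s⁻¹.
kcat/Km = 18.6/0.0720 = 258 μM⁻¹·s⁻¹.

258 μM⁻¹·s⁻¹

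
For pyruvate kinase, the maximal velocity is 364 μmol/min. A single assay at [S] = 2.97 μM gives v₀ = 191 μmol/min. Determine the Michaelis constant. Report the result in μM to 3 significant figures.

2.69 μM

v/Vmax = 191/364 = 0.5247 = [S]/(Km+[S]).
So Km + [S] = [S]/0.5247 = 5.660 μM, giving Km = 5.660 − 2.97 = 2.69 μM.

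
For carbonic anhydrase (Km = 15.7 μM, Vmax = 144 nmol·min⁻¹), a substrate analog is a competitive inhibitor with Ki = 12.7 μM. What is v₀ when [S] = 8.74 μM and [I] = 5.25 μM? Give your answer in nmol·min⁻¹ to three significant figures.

40.7 nmol·min⁻¹

With α = 1 + [I]/Ki = 1 + 5.25/12.7 = 1.413, the competitive rate law is v = Vmax[S] / (αKm + [S]).
v = 144×8.74 / (1.413×15.7 + 8.74) = 1259/30.93 = 40.7 nmol·min⁻¹.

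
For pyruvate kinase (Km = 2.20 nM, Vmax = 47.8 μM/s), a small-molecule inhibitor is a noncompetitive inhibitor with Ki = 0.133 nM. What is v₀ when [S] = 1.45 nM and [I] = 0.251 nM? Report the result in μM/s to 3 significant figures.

6.58 μM/s

α = 1 + [I]/Ki = 1 + 0.251/0.133 = 2.887.
For a noncompetitive inhibitor, Vmax is reduced to Vmax/α while Km is unchanged: Km,app = 2.20 nM, Vmax,app = 16.6 μM/s.
v = Vmax,app·[S]/(Km,app + [S]) = 16.6 × 1.45/(2.20 + 1.45) = 6.58 μM/s.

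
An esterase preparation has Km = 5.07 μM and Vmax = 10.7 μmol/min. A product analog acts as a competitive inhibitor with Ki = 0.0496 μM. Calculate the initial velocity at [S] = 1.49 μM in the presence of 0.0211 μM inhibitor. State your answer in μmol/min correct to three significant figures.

With α = 1 + [I]/Ki = 1 + 0.0211/0.0496 = 1.425, the competitive rate law is v = Vmax[S] / (αKm + [S]).
v = 10.7×1.49 / (1.425×5.07 + 1.49) = 15.94/8.717 = 1.83 μmol/min.

1.83 μmol/min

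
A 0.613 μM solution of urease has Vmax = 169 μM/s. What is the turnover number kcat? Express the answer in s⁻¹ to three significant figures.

276 s⁻¹

kcat = Vmax/[E]total = 169 μM/s / 0.613 μM = 276 s⁻¹.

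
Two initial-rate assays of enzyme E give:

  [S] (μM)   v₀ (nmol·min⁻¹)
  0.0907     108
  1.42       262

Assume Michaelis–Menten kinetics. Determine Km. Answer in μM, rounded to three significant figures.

From v = Vmax[S]/(Km+[S]), each point gives Vmax = v(Km+[S])/[S].
Equating: 108(Km+0.0907)/0.0907 = 262(Km+1.42)/1.42.
1191·Km + 108 = 184.5·Km + 262, so (1191 − 184.5)·Km = 262 − 108.
Km = 154.0/1006 = 0.153 μM; then Vmax = 108(0.153+0.0907)/0.0907 = 290 nmol·min⁻¹.

0.153 μM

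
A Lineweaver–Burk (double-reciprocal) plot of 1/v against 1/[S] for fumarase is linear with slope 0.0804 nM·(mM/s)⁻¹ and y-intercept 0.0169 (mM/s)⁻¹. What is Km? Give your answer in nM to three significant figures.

y-intercept = 1/Vmax ⇒ Vmax = 59.2 mM/s; slope = Km/Vmax ⇒ Km = slope × Vmax.
Km = 0.0804 × 59.2 = 4.76 nM.

4.76 nM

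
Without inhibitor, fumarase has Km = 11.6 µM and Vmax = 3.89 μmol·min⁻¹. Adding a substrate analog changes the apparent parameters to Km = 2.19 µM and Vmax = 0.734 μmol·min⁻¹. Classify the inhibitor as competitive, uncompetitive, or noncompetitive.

uncompetitive

Both Km and Vmax decrease by the same factor (~5.30-fold) — characteristic of uncompetitive inhibition.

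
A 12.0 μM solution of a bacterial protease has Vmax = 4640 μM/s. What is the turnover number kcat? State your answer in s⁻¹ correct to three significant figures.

kcat = Vmax/[E]total = 4640 μM/s / 12.0 μM = 387 s⁻¹.

387 s⁻¹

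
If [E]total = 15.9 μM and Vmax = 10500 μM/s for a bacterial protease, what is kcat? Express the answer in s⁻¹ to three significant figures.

kcat = Vmax/[E]total = 10500 μM/s / 15.9 μM = 660 s⁻¹.

660 s⁻¹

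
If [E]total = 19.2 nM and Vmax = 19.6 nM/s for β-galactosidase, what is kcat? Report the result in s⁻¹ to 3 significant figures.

kcat = Vmax/[E]total = 19.6 nM/s / 19.2 nM = 1.02 s⁻¹.

1.02 s⁻¹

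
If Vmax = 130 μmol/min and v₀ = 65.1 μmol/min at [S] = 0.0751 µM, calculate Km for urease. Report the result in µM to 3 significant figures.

v/Vmax = 65.1/130 = 0.5008 = [S]/(Km+[S]).
So Km + [S] = [S]/0.5008 = 0.1500 µM, giving Km = 0.1500 − 0.0751 = 0.0749 µM.

0.0749 µM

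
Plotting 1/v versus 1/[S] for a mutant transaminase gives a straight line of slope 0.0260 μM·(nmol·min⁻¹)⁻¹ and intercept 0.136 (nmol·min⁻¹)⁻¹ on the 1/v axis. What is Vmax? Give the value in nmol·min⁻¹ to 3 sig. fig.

7.35 nmol·min⁻¹

The y-intercept of a Lineweaver–Burk plot equals 1/Vmax, so Vmax = 1/0.136 = 7.35 nmol·min⁻¹.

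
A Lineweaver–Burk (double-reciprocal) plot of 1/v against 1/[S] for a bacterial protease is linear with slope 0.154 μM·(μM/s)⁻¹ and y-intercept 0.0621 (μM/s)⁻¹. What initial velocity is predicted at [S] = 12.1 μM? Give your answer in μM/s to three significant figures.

The y-intercept is 1/Vmax, so Vmax = 1/0.0621 = 16.1 μM/s.
The slope is Km/Vmax, so Km = 0.154 × 16.1 = 2.48 μM.
Then v = 16.1 × 12.1/(2.48 + 12.1) = 13.4 μM/s.

13.4 μM/s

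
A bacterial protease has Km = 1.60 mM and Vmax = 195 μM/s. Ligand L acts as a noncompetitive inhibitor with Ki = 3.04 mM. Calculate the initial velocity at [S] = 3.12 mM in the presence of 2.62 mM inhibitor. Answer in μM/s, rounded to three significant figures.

With α = 1 + [I]/Ki = 1 + 2.62/3.04 = 1.862, the noncompetitive rate law is v = (Vmax/α)·[S] / (Km + [S]).
v = (195/1.862)×3.12 / (1.60 + 3.12) = 326.8/4.720 = 69.2 μM/s.

69.2 μM/s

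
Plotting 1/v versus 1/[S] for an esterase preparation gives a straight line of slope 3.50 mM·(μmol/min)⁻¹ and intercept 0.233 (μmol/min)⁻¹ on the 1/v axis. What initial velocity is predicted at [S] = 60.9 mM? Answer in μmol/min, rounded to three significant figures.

3.44 μmol/min

The y-intercept is 1/Vmax, so Vmax = 1/0.233 = 4.29 μmol/min.
The slope is Km/Vmax, so Km = 3.50 × 4.29 = 15.0 mM.
Then v = 4.29 × 60.9/(15.0 + 60.9) = 3.44 μmol/min.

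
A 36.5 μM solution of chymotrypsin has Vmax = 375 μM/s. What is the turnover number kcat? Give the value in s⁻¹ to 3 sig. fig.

10.3 s⁻¹

kcat = Vmax/[E]total = 375 μM/s / 36.5 μM = 10.3 s⁻¹.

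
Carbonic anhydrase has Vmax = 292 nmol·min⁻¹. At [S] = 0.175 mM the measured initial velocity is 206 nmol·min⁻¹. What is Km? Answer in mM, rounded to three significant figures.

0.0731 mM

From v = Vmax[S]/(Km+[S]), Km = [S](Vmax − v)/v.
Km = 0.175 × (292 − 206) / 206 = 15.05/206 = 0.0731 mM.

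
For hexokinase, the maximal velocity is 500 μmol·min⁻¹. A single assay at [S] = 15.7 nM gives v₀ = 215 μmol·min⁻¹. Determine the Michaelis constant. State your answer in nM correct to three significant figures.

20.8 nM

v/Vmax = 215/500 = 0.4300 = [S]/(Km+[S]).
So Km + [S] = [S]/0.4300 = 36.51 nM, giving Km = 36.51 − 15.7 = 20.8 nM.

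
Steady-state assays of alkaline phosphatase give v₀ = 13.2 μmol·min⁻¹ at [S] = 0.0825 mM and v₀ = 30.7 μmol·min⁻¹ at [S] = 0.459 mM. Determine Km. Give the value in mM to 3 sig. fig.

0.188 mM

From v = Vmax[S]/(Km+[S]), each point gives Vmax = v(Km+[S])/[S].
Equating: 13.2(Km+0.0825)/0.0825 = 30.7(Km+0.459)/0.459.
160.0·Km + 13.2 = 66.88·Km + 30.7, so (160.0 − 66.88)·Km = 30.7 − 13.2.
Km = 17.50/93.12 = 0.188 mM; then Vmax = 13.2(0.188+0.0825)/0.0825 = 43.3 μmol·min⁻¹.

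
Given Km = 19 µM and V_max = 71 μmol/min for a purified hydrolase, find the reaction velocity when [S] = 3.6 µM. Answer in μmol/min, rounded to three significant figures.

11.3 μmol/min

[S]/(Km+[S]) = 3.6/22.60 = 0.1593, the fractional saturation.
v = 0.1593 × Vmax = 0.1593 × 71 = 11.3 μmol/min.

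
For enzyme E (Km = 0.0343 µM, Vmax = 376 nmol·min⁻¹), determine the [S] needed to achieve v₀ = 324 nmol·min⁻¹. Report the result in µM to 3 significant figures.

The required fractional saturation is v/Vmax = 324/376 = 0.8617.
Then [S]/(Km+[S]) = 0.8617 ⇒ [S] = 0.0343 × 0.8617/(1 − 0.8617) = 0.214 µM.

0.214 µM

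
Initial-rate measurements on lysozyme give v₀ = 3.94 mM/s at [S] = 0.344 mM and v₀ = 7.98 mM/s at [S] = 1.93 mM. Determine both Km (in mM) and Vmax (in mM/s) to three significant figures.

From v = Vmax[S]/(Km+[S]), each point gives Vmax = v(Km+[S])/[S].
Equating: 3.94(Km+0.344)/0.344 = 7.98(Km+1.93)/1.93.
11.45·Km + 3.94 = 4.135·Km + 7.98, so (11.45 − 4.135)·Km = 7.98 − 3.94.
Km = 4.040/7.319 = 0.552 mM; then Vmax = 3.94(0.552+0.344)/0.344 = 10.3 mM/s.

Km = 0.552 mM; Vmax = 10.3 mM/s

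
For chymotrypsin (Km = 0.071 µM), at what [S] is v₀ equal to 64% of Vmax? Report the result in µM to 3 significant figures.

v/Vmax = [S]/(Km+[S]) = 0.64, so [S] = Km·0.64/(1 − 0.64) = 0.071 × 1.778.
[S] = 0.126 µM.

0.126 µM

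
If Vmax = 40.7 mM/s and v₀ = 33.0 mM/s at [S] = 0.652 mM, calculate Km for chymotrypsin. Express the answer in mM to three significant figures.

0.152 mM

v/Vmax = 33.0/40.7 = 0.8108 = [S]/(Km+[S]).
So Km + [S] = [S]/0.8108 = 0.8041 mM, giving Km = 0.8041 − 0.652 = 0.152 mM.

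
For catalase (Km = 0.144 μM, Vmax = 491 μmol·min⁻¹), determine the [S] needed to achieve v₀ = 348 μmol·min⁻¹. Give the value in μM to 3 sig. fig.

0.350 μM

Rearranging v = Vmax[S]/(Km+[S]) gives [S] = Km·v/(Vmax − v).
[S] = 0.144 × 348 / (491 − 348) = 50.11/143.0 = 0.350 μM.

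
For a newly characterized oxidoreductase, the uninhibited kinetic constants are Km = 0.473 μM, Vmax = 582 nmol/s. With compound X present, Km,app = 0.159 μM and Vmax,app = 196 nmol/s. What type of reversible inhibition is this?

Both Km and Vmax decrease by the same factor (~2.97-fold) — characteristic of uncompetitive inhibition.

uncompetitive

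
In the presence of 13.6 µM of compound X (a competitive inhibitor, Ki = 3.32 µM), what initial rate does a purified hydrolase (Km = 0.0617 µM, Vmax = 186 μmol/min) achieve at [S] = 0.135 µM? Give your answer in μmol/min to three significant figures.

55.9 μmol/min

α = 1 + [I]/Ki = 1 + 13.6/3.32 = 5.096.
For a competitive inhibitor, Vmax is unchanged and the apparent Km becomes α·Km: Km,app = 0.314 µM, Vmax,app = 186 μmol/min.
v = Vmax,app·[S]/(Km,app + [S]) = 186 × 0.135/(0.314 + 0.135) = 55.9 μmol/min.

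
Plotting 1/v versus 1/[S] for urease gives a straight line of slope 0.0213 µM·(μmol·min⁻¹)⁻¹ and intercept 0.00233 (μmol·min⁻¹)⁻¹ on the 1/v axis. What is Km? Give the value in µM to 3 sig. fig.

y-intercept = 1/Vmax ⇒ Vmax = 429 μmol·min⁻¹; slope = Km/Vmax ⇒ Km = slope × Vmax.
Km = 0.0213 × 429 = 9.14 µM.

9.14 µM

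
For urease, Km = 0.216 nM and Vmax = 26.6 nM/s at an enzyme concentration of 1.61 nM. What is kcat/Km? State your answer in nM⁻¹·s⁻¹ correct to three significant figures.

kcat = Vmax/[E]total = 26.6/1.61 = 16.5 s⁻¹.
kcat/Km = 16.5/0.216 = 76.5 nM⁻¹·s⁻¹.

76.5 nM⁻¹·s⁻¹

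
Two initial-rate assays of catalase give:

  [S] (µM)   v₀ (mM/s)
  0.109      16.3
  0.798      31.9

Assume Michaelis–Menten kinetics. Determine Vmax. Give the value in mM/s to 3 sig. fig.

From v = Vmax[S]/(Km+[S]), each point gives Vmax = v(Km+[S])/[S].
Equating: 16.3(Km+0.109)/0.109 = 31.9(Km+0.798)/0.798.
149.5·Km + 16.3 = 39.97·Km + 31.9, so (149.5 − 39.97)·Km = 31.9 − 16.3.
Km = 15.60/109.6 = 0.142 µM; then Vmax = 16.3(0.142+0.109)/0.109 = 37.6 mM/s.

37.6 mM/s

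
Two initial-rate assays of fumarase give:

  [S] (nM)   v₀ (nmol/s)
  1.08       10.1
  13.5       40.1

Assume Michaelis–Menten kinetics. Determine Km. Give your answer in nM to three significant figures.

From v = Vmax[S]/(Km+[S]), each point gives Vmax = v(Km+[S])/[S].
Equating: 10.1(Km+1.08)/1.08 = 40.1(Km+13.5)/13.5.
9.352·Km + 10.1 = 2.970·Km + 40.1, so (9.352 − 2.970)·Km = 40.1 − 10.1.
Km = 30.00/6.381 = 4.70 nM; then Vmax = 10.1(4.70+1.08)/1.08 = 54.1 nmol/s.

4.70 nM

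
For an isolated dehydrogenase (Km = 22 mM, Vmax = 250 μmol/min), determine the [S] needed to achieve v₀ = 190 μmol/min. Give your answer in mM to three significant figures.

69.7 mM

The required fractional saturation is v/Vmax = 190/250 = 0.7600.
Then [S]/(Km+[S]) = 0.7600 ⇒ [S] = 22 × 0.7600/(1 − 0.7600) = 69.7 mM.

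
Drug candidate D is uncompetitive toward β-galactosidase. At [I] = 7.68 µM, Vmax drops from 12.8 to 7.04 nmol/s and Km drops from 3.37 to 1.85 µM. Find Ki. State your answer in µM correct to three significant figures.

9.39 µM

Uncompetitive: Vmax,app = Vmax/α (and Km,app = Km/α) with α = 1 + [I]/Ki.
α = Vmax/Vmax,app = 12.8/7.04 = 1.818.
Ki = [I]/(α − 1) = 7.68/0.8182 = 9.39 µM.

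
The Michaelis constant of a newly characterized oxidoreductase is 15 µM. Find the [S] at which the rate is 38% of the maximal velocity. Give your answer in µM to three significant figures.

v/Vmax = [S]/(Km+[S]) = 0.38, so [S] = Km·0.38/(1 − 0.38) = 15 × 0.6129.
[S] = 9.19 µM.

9.19 µM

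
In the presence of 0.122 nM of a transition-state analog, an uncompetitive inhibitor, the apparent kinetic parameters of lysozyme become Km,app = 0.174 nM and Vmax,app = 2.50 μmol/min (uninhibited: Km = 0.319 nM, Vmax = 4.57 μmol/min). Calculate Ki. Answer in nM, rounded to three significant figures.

Uncompetitive: Vmax,app = Vmax/α (and Km,app = Km/α) with α = 1 + [I]/Ki.
α = Vmax/Vmax,app = 4.57/2.50 = 1.828.
Ki = [I]/(α − 1) = 0.122/0.8280 = 0.147 nM.

0.147 nM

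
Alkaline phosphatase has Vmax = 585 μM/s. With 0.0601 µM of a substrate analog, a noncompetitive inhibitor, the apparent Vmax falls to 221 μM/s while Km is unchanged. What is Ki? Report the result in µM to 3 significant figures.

0.0365 µM

Noncompetitive: Vmax,app = Vmax/α with α = 1 + [I]/Ki.
α = Vmax/Vmax,app = 585/221 = 2.647.
Ki = [I]/(α − 1) = 0.0601/1.647 = 0.0365 µM.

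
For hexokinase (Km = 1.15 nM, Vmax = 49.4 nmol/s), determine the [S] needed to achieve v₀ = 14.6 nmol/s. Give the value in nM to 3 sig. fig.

Rearranging v = Vmax[S]/(Km+[S]) gives [S] = Km·v/(Vmax − v).
[S] = 1.15 × 14.6 / (49.4 − 14.6) = 16.79/34.80 = 0.482 nM.

0.482 nM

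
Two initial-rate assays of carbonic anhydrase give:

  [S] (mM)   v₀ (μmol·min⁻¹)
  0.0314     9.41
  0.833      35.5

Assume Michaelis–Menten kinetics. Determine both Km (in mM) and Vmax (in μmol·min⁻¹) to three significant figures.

Km = 0.101 mM; Vmax = 39.8 μmol·min⁻¹

From v = Vmax[S]/(Km+[S]), each point gives Vmax = v(Km+[S])/[S].
Equating: 9.41(Km+0.0314)/0.0314 = 35.5(Km+0.833)/0.833.
299.7·Km + 9.41 = 42.62·Km + 35.5, so (299.7 − 42.62)·Km = 35.5 − 9.41.
Km = 26.09/257.1 = 0.101 mM; then Vmax = 9.41(0.101+0.0314)/0.0314 = 39.8 μmol·min⁻¹.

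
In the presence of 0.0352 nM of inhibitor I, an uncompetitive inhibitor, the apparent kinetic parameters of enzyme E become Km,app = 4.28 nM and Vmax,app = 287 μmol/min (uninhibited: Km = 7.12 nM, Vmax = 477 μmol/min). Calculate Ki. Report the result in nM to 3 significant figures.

0.0532 nM

Uncompetitive: Vmax,app = Vmax/α (and Km,app = Km/α) with α = 1 + [I]/Ki.
α = Vmax/Vmax,app = 477/287 = 1.662.
Ki = [I]/(α − 1) = 0.0352/0.6620 = 0.0532 nM.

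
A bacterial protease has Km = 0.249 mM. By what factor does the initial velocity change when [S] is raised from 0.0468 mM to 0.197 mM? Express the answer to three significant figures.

2.79

The fractional saturations are [S]/(Km+[S]) = 0.0468/0.2958 = 0.1582 and 0.197/0.4460 = 0.4417.
v₂/v₁ is just their ratio: 0.4417/0.1582 = 2.79.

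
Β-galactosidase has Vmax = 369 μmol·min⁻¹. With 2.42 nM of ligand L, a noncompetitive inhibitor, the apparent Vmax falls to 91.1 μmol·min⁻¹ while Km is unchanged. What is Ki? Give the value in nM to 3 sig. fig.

Noncompetitive: Vmax,app = Vmax/α with α = 1 + [I]/Ki.
α = Vmax/Vmax,app = 369/91.1 = 4.050.
Ki = [I]/(α − 1) = 2.42/3.050 = 0.793 nM.

0.793 nM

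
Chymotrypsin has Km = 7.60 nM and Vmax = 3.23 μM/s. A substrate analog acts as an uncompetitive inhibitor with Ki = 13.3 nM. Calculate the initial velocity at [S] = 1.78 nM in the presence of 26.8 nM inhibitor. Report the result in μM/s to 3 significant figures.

α = 1 + [I]/Ki = 1 + 26.8/13.3 = 3.015.
For an uncompetitive inhibitor, both parameters are divided by α, giving Vmax/α and Km/α: Km,app = 2.52 nM, Vmax,app = 1.07 μM/s.
v = Vmax,app·[S]/(Km,app + [S]) = 1.07 × 1.78/(2.52 + 1.78) = 0.443 μM/s.

0.443 μM/s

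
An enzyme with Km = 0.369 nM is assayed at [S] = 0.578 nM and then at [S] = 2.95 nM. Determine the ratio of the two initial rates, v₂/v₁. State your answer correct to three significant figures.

1.46

The fractional saturations are [S]/(Km+[S]) = 0.578/0.9470 = 0.6103 and 2.95/3.319 = 0.8888.
v₂/v₁ is just their ratio: 0.8888/0.6103 = 1.46.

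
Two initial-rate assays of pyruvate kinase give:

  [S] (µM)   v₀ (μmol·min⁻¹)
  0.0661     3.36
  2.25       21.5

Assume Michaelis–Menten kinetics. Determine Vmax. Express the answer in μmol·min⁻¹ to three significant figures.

25.7 μmol·min⁻¹

In reciprocal form, 1/v = (Km/Vmax)·(1/[S]) + 1/Vmax. The two points give (1/[S], 1/v) = (15.13, 0.2976) and (0.4444, 0.04651).
Slope = (0.2976 − 0.04651)/(15.13 − 0.4444) = 0.01710; intercept = 0.2976 − 0.01710×15.13 = 0.03891.
Vmax = 1/intercept = 25.7 μmol·min⁻¹; Km = slope × Vmax = 0.01710 × 25.7 = 0.439 µM.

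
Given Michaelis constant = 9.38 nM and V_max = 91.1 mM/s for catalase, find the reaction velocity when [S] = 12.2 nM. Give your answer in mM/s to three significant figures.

51.5 mM/s

[S]/(Km+[S]) = 12.2/21.58 = 0.5653, the fractional saturation.
v = 0.5653 × Vmax = 0.5653 × 91.1 = 51.5 mM/s.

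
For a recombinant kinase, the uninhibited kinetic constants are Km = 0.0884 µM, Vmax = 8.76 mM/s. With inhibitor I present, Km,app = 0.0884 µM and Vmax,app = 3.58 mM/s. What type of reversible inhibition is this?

noncompetitive

Vmax decreases (8.76 → 3.58 mM/s) while Km is unchanged — pure noncompetitive inhibition.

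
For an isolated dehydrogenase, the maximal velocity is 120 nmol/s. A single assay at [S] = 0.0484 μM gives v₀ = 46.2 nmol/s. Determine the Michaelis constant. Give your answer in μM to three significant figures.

0.0773 μM

v/Vmax = 46.2/120 = 0.3850 = [S]/(Km+[S]).
So Km + [S] = [S]/0.3850 = 0.1257 μM, giving Km = 0.1257 − 0.0484 = 0.0773 μM.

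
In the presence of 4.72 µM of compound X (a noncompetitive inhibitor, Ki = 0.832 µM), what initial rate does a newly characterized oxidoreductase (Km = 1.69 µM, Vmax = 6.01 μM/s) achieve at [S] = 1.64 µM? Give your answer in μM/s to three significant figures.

0.444 μM/s

With α = 1 + [I]/Ki = 1 + 4.72/0.832 = 6.673, the noncompetitive rate law is v = (Vmax/α)·[S] / (Km + [S]).
v = (6.01/6.673)×1.64 / (1.69 + 1.64) = 1.477/3.330 = 0.444 μM/s.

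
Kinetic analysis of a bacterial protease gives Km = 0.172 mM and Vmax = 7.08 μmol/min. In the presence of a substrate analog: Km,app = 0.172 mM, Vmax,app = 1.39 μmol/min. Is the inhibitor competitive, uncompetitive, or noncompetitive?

Vmax decreases (7.08 → 1.39 μmol/min) while Km is unchanged — pure noncompetitive inhibition.

noncompetitive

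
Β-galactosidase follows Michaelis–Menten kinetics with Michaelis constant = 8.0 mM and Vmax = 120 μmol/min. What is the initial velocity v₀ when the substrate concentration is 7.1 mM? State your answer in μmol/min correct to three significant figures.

[S]/(Km+[S]) = 7.1/15.10 = 0.4702, the fractional saturation.
v = 0.4702 × Vmax = 0.4702 × 120 = 56.4 μmol/min.

56.4 μmol/min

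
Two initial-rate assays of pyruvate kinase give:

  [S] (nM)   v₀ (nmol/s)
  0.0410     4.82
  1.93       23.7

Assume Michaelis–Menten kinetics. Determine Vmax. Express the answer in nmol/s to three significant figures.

From v = Vmax[S]/(Km+[S]), each point gives Vmax = v(Km+[S])/[S].
Equating: 4.82(Km+0.0410)/0.0410 = 23.7(Km+1.93)/1.93.
117.6·Km + 4.82 = 12.28·Km + 23.7, so (117.6 − 12.28)·Km = 23.7 − 4.82.
Km = 18.88/105.3 = 0.179 nM; then Vmax = 4.82(0.179+0.0410)/0.0410 = 25.9 nmol/s.

25.9 nmol/s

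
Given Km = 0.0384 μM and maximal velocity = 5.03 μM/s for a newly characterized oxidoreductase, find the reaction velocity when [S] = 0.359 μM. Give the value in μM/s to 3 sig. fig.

4.54 μM/s

[S]/(Km+[S]) = 0.359/0.3974 = 0.9034, the fractional saturation.
v = 0.9034 × Vmax = 0.9034 × 5.03 = 4.54 μM/s.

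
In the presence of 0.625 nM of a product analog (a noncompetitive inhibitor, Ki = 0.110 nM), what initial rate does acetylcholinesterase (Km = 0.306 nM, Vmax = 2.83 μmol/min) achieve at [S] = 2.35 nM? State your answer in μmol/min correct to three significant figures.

With α = 1 + [I]/Ki = 1 + 0.625/0.110 = 6.682, the noncompetitive rate law is v = (Vmax/α)·[S] / (Km + [S]).
v = (2.83/6.682)×2.35 / (0.306 + 2.35) = 0.9953/2.656 = 0.375 μmol/min.

0.375 μmol/min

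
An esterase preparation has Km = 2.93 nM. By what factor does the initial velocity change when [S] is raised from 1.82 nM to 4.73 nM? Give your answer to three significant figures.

1.61

The fractional saturations are [S]/(Km+[S]) = 1.82/4.750 = 0.3832 and 4.73/7.660 = 0.6175.
v₂/v₁ is just their ratio: 0.6175/0.3832 = 1.61.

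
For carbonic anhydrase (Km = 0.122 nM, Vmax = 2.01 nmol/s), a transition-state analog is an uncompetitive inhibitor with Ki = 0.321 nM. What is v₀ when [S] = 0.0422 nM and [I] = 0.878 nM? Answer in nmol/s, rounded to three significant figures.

With α = 1 + [I]/Ki = 1 + 0.878/0.321 = 3.735, the uncompetitive rate law is v = (Vmax/α)·[S] / (Km/α + [S]).
v = (2.01/3.735)×0.0422 / (0.122/3.735 + 0.0422) = 0.02271/0.07486 = 0.303 nmol/s.

0.303 nmol/s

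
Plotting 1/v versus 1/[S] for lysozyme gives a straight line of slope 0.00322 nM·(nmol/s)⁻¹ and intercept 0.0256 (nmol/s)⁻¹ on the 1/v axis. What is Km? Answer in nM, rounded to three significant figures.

0.126 nM

y-intercept = 1/Vmax ⇒ Vmax = 39.1 nmol/s; slope = Km/Vmax ⇒ Km = slope × Vmax.
Km = 0.00322 × 39.1 = 0.126 nM.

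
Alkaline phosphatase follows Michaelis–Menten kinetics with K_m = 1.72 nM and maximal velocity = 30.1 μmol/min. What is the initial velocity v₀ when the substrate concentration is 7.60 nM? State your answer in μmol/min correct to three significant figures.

[S]/(Km+[S]) = 7.60/9.320 = 0.8155, the fractional saturation.
v = 0.8155 × Vmax = 0.8155 × 30.1 = 24.5 μmol/min.

24.5 μmol/min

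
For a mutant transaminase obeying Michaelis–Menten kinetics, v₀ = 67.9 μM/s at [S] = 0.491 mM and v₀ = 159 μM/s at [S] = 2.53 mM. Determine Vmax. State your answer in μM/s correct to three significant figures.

235 μM/s

From v = Vmax[S]/(Km+[S]), each point gives Vmax = v(Km+[S])/[S].
Equating: 67.9(Km+0.491)/0.491 = 159(Km+2.53)/2.53.
138.3·Km + 67.9 = 62.85·Km + 159, so (138.3 − 62.85)·Km = 159 − 67.9.
Km = 91.10/75.44 = 1.21 mM; then Vmax = 67.9(1.21+0.491)/0.491 = 235 μM/s.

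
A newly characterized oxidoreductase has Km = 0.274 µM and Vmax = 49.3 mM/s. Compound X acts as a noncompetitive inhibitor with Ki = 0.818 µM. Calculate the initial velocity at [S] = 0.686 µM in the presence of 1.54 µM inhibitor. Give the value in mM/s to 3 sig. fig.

With α = 1 + [I]/Ki = 1 + 1.54/0.818 = 2.883, the noncompetitive rate law is v = (Vmax/α)·[S] / (Km + [S]).
v = (49.3/2.883)×0.686 / (0.274 + 0.686) = 11.73/0.9600 = 12.2 mM/s.

12.2 mM/s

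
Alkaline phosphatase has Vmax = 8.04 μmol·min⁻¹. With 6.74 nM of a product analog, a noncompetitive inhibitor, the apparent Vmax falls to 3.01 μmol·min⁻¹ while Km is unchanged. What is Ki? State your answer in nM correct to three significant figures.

Noncompetitive: Vmax,app = Vmax/α with α = 1 + [I]/Ki.
α = Vmax/Vmax,app = 8.04/3.01 = 2.671.
Since α = 1 + [I]/Ki, [I]/Ki = 2.671 − 1 = 1.671 and Ki = 6.74/1.671 = 4.03 nM.

4.03 nM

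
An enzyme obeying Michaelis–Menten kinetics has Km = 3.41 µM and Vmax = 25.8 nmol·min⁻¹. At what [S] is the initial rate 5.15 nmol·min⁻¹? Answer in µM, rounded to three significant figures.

Rearranging v = Vmax[S]/(Km+[S]) gives [S] = Km·v/(Vmax − v).
[S] = 3.41 × 5.15 / (25.8 − 5.15) = 17.56/20.65 = 0.850 µM.

0.850 µM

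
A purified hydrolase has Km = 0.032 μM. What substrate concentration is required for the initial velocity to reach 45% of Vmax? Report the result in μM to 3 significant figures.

0.0262 μM

v/Vmax = [S]/(Km+[S]) = 0.45, so [S] = Km·0.45/(1 − 0.45) = 0.032 × 0.8182.
[S] = 0.0262 μM.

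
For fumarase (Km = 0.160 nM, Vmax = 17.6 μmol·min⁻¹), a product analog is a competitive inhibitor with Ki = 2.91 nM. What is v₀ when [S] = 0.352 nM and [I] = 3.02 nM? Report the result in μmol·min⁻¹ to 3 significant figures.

With α = 1 + [I]/Ki = 1 + 3.02/2.91 = 2.038, the competitive rate law is v = Vmax[S] / (αKm + [S]).
v = 17.6×0.352 / (2.038×0.160 + 0.352) = 6.195/0.6780 = 9.14 μmol·min⁻¹.

9.14 μmol·min⁻¹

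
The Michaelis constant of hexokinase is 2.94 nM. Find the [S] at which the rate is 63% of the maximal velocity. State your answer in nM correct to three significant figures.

5.01 nM

v/Vmax = [S]/(Km+[S]) = 0.63, so [S] = Km·0.63/(1 − 0.63) = 2.94 × 1.703.
[S] = 5.01 nM.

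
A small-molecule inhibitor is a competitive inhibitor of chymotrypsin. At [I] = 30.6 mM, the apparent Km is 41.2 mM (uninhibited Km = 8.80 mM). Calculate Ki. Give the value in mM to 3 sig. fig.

8.31 mM

Competitive: Km,app = α·Km with α = 1 + [I]/Ki.
α = Km,app/Km = 41.2/8.80 = 4.682.
Ki = [I]/(α − 1) = 30.6/3.682 = 8.31 mM.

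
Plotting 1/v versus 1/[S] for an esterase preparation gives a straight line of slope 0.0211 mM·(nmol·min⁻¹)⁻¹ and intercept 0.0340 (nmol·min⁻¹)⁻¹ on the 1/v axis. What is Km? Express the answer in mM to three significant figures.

y-intercept = 1/Vmax ⇒ Vmax = 29.4 nmol·min⁻¹; slope = Km/Vmax ⇒ Km = slope × Vmax.
Km = 0.0211 × 29.4 = 0.621 mM.

0.621 mM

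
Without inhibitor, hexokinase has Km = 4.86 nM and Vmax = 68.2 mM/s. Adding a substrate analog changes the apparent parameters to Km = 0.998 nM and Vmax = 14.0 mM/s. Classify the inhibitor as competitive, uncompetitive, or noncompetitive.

uncompetitive

Both Km and Vmax decrease by the same factor (~4.87-fold) — characteristic of uncompetitive inhibition.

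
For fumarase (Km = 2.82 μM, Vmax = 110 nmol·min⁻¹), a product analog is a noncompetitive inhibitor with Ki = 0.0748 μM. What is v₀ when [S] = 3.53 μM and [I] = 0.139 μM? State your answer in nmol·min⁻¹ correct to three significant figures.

21.4 nmol·min⁻¹

α = 1 + [I]/Ki = 1 + 0.139/0.0748 = 2.858.
For a noncompetitive inhibitor, Vmax is reduced to Vmax/α while Km is unchanged: Km,app = 2.82 μM, Vmax,app = 38.5 nmol·min⁻¹.
v = Vmax,app·[S]/(Km,app + [S]) = 38.5 × 3.53/(2.82 + 3.53) = 21.4 nmol·min⁻¹.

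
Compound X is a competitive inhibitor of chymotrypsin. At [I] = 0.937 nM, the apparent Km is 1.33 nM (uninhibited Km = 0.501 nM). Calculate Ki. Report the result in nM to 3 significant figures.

Competitive: Km,app = α·Km with α = 1 + [I]/Ki.
α = Km,app/Km = 1.33/0.501 = 2.655.
Since α = 1 + [I]/Ki, [I]/Ki = 2.655 − 1 = 1.655 and Ki = 0.937/1.655 = 0.566 nM.

0.566 nM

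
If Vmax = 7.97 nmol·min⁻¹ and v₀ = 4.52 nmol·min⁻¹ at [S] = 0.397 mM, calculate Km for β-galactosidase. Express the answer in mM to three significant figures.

0.303 mM

v/Vmax = 4.52/7.97 = 0.5671 = [S]/(Km+[S]).
So Km + [S] = [S]/0.5671 = 0.7000 mM, giving Km = 0.7000 − 0.397 = 0.303 mM.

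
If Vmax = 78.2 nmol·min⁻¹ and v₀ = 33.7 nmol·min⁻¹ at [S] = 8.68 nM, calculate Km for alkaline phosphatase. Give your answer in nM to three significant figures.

11.5 nM

v/Vmax = 33.7/78.2 = 0.4309 = [S]/(Km+[S]).
So Km + [S] = [S]/0.4309 = 20.14 nM, giving Km = 20.14 − 8.68 = 11.5 nM.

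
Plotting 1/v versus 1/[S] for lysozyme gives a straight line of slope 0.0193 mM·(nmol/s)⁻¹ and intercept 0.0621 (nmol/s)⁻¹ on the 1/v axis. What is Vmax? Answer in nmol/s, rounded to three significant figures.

The y-intercept of a Lineweaver–Burk plot equals 1/Vmax, so Vmax = 1/0.0621 = 16.1 nmol/s.

16.1 nmol/s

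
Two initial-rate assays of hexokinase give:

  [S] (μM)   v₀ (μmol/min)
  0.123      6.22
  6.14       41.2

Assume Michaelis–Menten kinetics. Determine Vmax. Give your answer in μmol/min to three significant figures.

In reciprocal form, 1/v = (Km/Vmax)·(1/[S]) + 1/Vmax. The two points give (1/[S], 1/v) = (8.130, 0.1608) and (0.1629, 0.02427).
Slope = (0.1608 − 0.02427)/(8.130 − 0.1629) = 0.01713; intercept = 0.1608 − 0.01713×8.130 = 0.02148.
Vmax = 1/intercept = 46.6 μmol/min; Km = slope × Vmax = 0.01713 × 46.6 = 0.798 μM.

46.6 μmol/min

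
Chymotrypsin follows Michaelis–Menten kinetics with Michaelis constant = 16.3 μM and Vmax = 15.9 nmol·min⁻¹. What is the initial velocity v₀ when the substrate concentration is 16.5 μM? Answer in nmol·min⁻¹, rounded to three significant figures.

[S]/(Km+[S]) = 16.5/32.80 = 0.5030, the fractional saturation.
v = 0.5030 × Vmax = 0.5030 × 15.9 = 8.00 nmol·min⁻¹.

8.00 nmol·min⁻¹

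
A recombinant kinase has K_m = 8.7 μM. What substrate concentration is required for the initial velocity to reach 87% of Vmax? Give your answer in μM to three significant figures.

v/Vmax = [S]/(Km+[S]) = 0.87, so [S] = Km·0.87/(1 − 0.87) = 8.7 × 6.692.
[S] = 58.2 μM.

58.2 μM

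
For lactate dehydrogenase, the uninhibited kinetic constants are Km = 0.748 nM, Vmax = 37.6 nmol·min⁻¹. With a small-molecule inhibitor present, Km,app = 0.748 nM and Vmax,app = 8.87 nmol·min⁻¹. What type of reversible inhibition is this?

noncompetitive

Vmax decreases (37.6 → 8.87 nmol·min⁻¹) while Km is unchanged — pure noncompetitive inhibition.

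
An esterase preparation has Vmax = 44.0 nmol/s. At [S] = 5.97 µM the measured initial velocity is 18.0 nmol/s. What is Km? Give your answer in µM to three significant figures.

8.62 µM

From v = Vmax[S]/(Km+[S]), Km = [S](Vmax − v)/v.
Km = 5.97 × (44.0 − 18.0) / 18.0 = 155.2/18.0 = 8.62 µM.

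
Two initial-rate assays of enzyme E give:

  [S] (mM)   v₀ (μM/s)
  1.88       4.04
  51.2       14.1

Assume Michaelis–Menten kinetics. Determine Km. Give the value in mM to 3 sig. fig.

5.37 mM

In reciprocal form, 1/v = (Km/Vmax)·(1/[S]) + 1/Vmax. The two points give (1/[S], 1/v) = (0.5319, 0.2475) and (0.01953, 0.07092).
Slope = (0.2475 − 0.07092)/(0.5319 − 0.01953) = 0.3447; intercept = 0.2475 − 0.3447×0.5319 = 0.06419.
Vmax = 1/intercept = 15.6 μM/s; Km = slope × Vmax = 0.3447 × 15.6 = 5.37 mM.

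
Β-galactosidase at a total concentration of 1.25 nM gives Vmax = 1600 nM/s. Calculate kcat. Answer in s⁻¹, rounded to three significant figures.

1280 s⁻¹

kcat = Vmax/[E]total = 1600 nM/s / 1.25 nM = 1280 s⁻¹.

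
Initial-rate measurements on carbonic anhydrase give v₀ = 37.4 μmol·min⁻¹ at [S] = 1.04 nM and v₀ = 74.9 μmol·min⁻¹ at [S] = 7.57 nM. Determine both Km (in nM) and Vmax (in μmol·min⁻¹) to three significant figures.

Km = 1.44 nM; Vmax = 89.1 μmol·min⁻¹

In reciprocal form, 1/v = (Km/Vmax)·(1/[S]) + 1/Vmax. The two points give (1/[S], 1/v) = (0.9615, 0.02674) and (0.1321, 0.01335).
Slope = (0.02674 − 0.01335)/(0.9615 − 0.1321) = 0.01614; intercept = 0.02674 − 0.01614×0.9615 = 0.01122.
Vmax = 1/intercept = 89.1 μmol·min⁻¹; Km = slope × Vmax = 0.01614 × 89.1 = 1.44 nM.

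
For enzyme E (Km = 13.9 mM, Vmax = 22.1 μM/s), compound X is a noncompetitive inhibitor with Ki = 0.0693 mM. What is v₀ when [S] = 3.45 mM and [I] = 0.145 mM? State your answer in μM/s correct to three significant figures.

α = 1 + [I]/Ki = 1 + 0.145/0.0693 = 3.092.
For a noncompetitive inhibitor, Vmax is reduced to Vmax/α while Km is unchanged: Km,app = 13.9 mM, Vmax,app = 7.15 μM/s.
v = Vmax,app·[S]/(Km,app + [S]) = 7.15 × 3.45/(13.9 + 3.45) = 1.42 μM/s.

1.42 μM/s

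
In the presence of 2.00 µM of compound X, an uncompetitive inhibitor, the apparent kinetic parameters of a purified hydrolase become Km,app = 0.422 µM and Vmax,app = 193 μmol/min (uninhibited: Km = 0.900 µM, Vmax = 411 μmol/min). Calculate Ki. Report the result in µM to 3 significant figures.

Uncompetitive: Vmax,app = Vmax/α (and Km,app = Km/α) with α = 1 + [I]/Ki.
α = Vmax/Vmax,app = 411/193 = 2.130.
Since α = 1 + [I]/Ki, [I]/Ki = 2.130 − 1 = 1.130 and Ki = 2.00/1.130 = 1.77 µM.

1.77 µM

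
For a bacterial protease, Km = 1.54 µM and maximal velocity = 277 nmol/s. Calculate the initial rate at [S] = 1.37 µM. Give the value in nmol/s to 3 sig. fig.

[S]/(Km+[S]) = 1.37/2.910 = 0.4708, the fractional saturation.
v = 0.4708 × Vmax = 0.4708 × 277 = 130 nmol/s.

130 nmol/s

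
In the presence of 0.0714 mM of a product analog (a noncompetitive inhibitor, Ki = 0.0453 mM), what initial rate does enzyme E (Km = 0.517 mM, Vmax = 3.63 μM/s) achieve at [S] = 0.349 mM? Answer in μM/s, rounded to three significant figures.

0.568 μM/s

α = 1 + [I]/Ki = 1 + 0.0714/0.0453 = 2.576.
For a noncompetitive inhibitor, Vmax is reduced to Vmax/α while Km is unchanged: Km,app = 0.517 mM, Vmax,app = 1.41 μM/s.
v = Vmax,app·[S]/(Km,app + [S]) = 1.41 × 0.349/(0.517 + 0.349) = 0.568 μM/s.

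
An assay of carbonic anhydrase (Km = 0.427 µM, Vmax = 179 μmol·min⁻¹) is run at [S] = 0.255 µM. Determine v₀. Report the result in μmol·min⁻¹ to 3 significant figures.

66.9 μmol·min⁻¹

[S]/(Km+[S]) = 0.255/0.6820 = 0.3739, the fractional saturation.
v = 0.3739 × Vmax = 0.3739 × 179 = 66.9 μmol·min⁻¹.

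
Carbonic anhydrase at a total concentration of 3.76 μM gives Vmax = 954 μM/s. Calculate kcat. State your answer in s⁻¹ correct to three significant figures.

254 s⁻¹

kcat = Vmax/[E]total = 954 μM/s / 3.76 μM = 254 s⁻¹.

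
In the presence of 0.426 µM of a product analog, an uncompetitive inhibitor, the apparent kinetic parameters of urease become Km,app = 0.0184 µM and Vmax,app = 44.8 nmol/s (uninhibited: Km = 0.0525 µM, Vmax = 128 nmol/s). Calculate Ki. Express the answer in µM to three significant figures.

Uncompetitive: Vmax,app = Vmax/α (and Km,app = Km/α) with α = 1 + [I]/Ki.
α = Vmax/Vmax,app = 128/44.8 = 2.857.
Since α = 1 + [I]/Ki, [I]/Ki = 2.857 − 1 = 1.857 and Ki = 0.426/1.857 = 0.229 µM.

0.229 µM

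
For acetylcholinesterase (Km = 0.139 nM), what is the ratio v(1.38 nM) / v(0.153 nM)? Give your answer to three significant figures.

Since Vmax cancels, v₂/v₁ = [S]₂(Km+[S]₁) / [S]₁(Km+[S]₂).
= 1.38×(0.139+0.153) / (0.153×(0.139+1.38)) = 0.4030/0.2324 = 1.73.

1.73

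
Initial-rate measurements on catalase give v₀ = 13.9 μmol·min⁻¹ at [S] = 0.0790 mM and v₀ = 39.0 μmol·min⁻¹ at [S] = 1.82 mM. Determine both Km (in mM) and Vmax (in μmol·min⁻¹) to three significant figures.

From v = Vmax[S]/(Km+[S]), each point gives Vmax = v(Km+[S])/[S].
Equating: 13.9(Km+0.0790)/0.0790 = 39.0(Km+1.82)/1.82.
175.9·Km + 13.9 = 21.43·Km + 39.0, so (175.9 − 21.43)·Km = 39.0 − 13.9.
Km = 25.10/154.5 = 0.162 mM; then Vmax = 13.9(0.162+0.0790)/0.0790 = 42.5 μmol·min⁻¹.

Km = 0.162 mM; Vmax = 42.5 μmol·min⁻¹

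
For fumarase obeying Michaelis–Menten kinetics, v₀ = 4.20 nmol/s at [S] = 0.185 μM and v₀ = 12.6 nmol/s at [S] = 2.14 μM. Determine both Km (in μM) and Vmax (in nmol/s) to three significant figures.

Km = 0.500 μM; Vmax = 15.5 nmol/s

From v = Vmax[S]/(Km+[S]), each point gives Vmax = v(Km+[S])/[S].
Equating: 4.20(Km+0.185)/0.185 = 12.6(Km+2.14)/2.14.
22.70·Km + 4.20 = 5.888·Km + 12.6, so (22.70 − 5.888)·Km = 12.6 − 4.20.
Km = 8.400/16.81 = 0.500 μM; then Vmax = 4.20(0.500+0.185)/0.185 = 15.5 nmol/s.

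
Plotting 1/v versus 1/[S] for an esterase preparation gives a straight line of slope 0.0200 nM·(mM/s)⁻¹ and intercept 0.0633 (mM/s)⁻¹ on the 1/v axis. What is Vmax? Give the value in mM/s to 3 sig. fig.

The y-intercept of a Lineweaver–Burk plot equals 1/Vmax, so Vmax = 1/0.0633 = 15.8 mM/s.

15.8 mM/s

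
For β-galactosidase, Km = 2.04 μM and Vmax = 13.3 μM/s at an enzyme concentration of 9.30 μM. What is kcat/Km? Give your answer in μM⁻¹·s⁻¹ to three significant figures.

kcat = Vmax/[E]total = 13.3/9.30 = 1.43 s⁻¹.
kcat/Km = 1.43/2.04 = 0.701 μM⁻¹·s⁻¹.

0.701 μM⁻¹·s⁻¹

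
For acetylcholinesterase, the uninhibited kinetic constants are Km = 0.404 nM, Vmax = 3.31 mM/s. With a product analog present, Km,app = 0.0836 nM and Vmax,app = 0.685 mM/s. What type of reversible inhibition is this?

uncompetitive

Both Km and Vmax decrease by the same factor (~4.83-fold) — characteristic of uncompetitive inhibition.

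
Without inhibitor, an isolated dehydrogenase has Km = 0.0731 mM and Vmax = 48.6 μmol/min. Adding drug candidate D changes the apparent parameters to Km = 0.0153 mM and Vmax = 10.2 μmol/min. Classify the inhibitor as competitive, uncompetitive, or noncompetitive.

Both Km and Vmax decrease by the same factor (~4.77-fold) — characteristic of uncompetitive inhibition.

uncompetitive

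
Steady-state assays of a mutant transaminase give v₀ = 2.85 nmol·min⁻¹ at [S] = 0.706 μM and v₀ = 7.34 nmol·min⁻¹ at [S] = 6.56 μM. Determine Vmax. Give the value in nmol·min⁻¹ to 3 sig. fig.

9.06 nmol·min⁻¹

In reciprocal form, 1/v = (Km/Vmax)·(1/[S]) + 1/Vmax. The two points give (1/[S], 1/v) = (1.416, 0.3509) and (0.1524, 0.1362).
Slope = (0.3509 − 0.1362)/(1.416 − 0.1524) = 0.1698; intercept = 0.3509 − 0.1698×1.416 = 0.1104.
Vmax = 1/intercept = 9.06 nmol·min⁻¹; Km = slope × Vmax = 0.1698 × 9.06 = 1.54 μM.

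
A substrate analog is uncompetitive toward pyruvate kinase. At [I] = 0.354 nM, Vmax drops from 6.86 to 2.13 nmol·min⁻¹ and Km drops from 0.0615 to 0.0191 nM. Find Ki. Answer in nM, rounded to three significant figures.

0.159 nM

Uncompetitive: Vmax,app = Vmax/α (and Km,app = Km/α) with α = 1 + [I]/Ki.
α = Vmax/Vmax,app = 6.86/2.13 = 3.221.
Ki = [I]/(α − 1) = 0.354/2.221 = 0.159 nM.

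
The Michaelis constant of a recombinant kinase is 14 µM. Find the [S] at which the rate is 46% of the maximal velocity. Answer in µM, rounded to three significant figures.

v/Vmax = [S]/(Km+[S]) = 0.46, so [S] = Km·0.46/(1 − 0.46) = 14 × 0.8519.
[S] = 11.9 µM.

11.9 µM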